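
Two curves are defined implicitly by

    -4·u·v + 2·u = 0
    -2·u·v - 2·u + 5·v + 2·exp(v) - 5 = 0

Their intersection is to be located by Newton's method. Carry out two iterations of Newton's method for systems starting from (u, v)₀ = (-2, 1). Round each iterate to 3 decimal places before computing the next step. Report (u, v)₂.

At (-2, 1): F = (4.000, 13.43656).
Jacobian J = [[-4·v + 2, -4·u], [-2·v - 2, -2·u + 2·exp(v) + 5]].
At the point, J = [[-2.000, 8.000], [-4.000, 14.43656]] (det J = 3.12687).
Solving J·Δ = −F gives Δ = (15.909, 3.477).
Then the next iterate is (u, v)₁ = (13.909, 4.477).
Round to (13.909, 4.477) and repeat: F = (-221.26437, 40.96654), J = [[-15.908, -55.636], [-10.954, 153.12273]].
Δ = (-10.377, -1.010), so (u, v)₂ = (3.532, 3.467).

(3.532, 3.467)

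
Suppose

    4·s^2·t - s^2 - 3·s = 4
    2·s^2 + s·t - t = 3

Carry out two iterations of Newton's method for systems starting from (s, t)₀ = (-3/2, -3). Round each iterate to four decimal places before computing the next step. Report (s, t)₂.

(-1.9823, 1.8648)

At (-3/2, -3): F = (-28.7500, 9.0000).
Jacobian J = [[8·s·t - 2·s - 3, 4·s^2], [4·s + t, s - 1]].
At the point, J = [[36.0000, 9.0000], [-9.0000, -2.5000]] (det J = -9.0000).
Solving J·Δ = −F gives Δ = (-1.0139, 7.2500).
Then the next iterate is (s, t)₁ = (-2.5139, 4.2500).
Round to (-2.5139, 4.2500) and repeat: F = (104.656791, -5.294689), J = [[-83.4448, 25.278773], [-5.8056, -3.5139]].
Δ = (0.5316, -2.3852), so (s, t)₂ = (-1.9823, 1.8648).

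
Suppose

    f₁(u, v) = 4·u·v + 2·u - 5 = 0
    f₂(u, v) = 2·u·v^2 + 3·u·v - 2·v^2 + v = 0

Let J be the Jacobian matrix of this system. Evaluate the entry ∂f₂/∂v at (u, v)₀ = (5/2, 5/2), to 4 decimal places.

23.5000

∂f₂/∂v = 4·u·v + 3·u - 4·v + 1.
At (5/2, 5/2) this is 23.5000.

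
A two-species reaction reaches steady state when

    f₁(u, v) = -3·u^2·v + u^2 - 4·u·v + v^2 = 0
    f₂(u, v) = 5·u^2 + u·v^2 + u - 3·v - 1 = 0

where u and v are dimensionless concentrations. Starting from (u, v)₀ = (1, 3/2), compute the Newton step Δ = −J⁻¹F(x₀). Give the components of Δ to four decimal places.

(-0.2075, -1.1380)

At (1, 3/2): F = (-7.2500, 2.7500).
Jacobian J = [[-6·u·v + 2·u - 4·v, -3·u^2 - 4·u + 2·v], [10·u + v^2 + 1, 2·u·v - 3]].
At the point, J = [[-13.0000, -4.0000], [13.2500, 0.0000]] (det J = 53.0000).
Solving J·Δ = −F gives Δ = (-0.2075, -1.1380).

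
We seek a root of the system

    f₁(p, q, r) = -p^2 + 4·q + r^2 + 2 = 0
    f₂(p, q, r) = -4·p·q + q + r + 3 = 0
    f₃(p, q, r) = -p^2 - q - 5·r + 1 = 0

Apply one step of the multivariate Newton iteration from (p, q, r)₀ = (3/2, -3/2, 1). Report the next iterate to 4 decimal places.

At (3/2, -3/2, 1): F = (-5.2500, 11.5000, -4.7500).
Jacobian J = [[-2·p, 4, 2·r], [-4·q, -4·p + 1, 1], [-2·p, -1, -5]].
At the point, J = [[-3.0000, 4.0000, 2.0000], [6.0000, -5.0000, 1.0000], [-3.0000, -1.0000, -5.0000]] (det J = -12.0000).
Solving J·Δ = −F gives Δ = (0.3333, 2.3750, -1.6250).
Then the next iterate is (p, q, r)₁ = (1.8333, 0.8750, -0.6250).

(1.8333, 0.8750, -0.6250)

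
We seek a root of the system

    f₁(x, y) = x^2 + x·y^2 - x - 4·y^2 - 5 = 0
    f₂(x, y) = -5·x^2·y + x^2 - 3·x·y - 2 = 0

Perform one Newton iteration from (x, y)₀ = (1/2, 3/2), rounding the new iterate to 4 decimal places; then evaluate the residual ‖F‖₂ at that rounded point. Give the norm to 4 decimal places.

5.7878

At (1/2, 3/2): F = (-13.1250, -5.8750).
Jacobian J = [[2·x + y^2 - 1, 2·x·y - 8·y], [-10·x·y + 2·x - 3·y, -5·x^2 - 3·x]].
At the point, J = [[2.2500, -10.5000], [-11.0000, -2.7500]] (det J = -121.6875).
Solving J·Δ = −F gives Δ = (-0.2103, -1.2951).
Then the next iterate is (x, y)₁ = (0.2897, 0.2049).
Re-evaluating at (0.2897, 0.2049): F = (-5.361547, -2.180135), so ‖F‖₂ = 5.7878.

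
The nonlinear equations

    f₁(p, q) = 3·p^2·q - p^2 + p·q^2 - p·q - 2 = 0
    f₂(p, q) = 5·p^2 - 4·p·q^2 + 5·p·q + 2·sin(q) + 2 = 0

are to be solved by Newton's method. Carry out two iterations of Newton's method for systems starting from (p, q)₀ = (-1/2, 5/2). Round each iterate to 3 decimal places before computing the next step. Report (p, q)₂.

At (-1/2, 5/2): F = (-2.250, 10.69694).
Jacobian J = [[6·p·q - 2·p + q^2 - q, 3·p^2 + 2·p·q - p], [10·p - 4·q^2 + 5·q, -8·p·q + 5·p + 2·cos(q)]].
At the point, J = [[-2.750, -1.250], [-17.500, 5.89771]] (det J = -38.09371).
Solving J·Δ = −F gives Δ = (0.003, -1.806).
Then the next iterate is (p, q)₁ = (-0.497, 0.694).
Round to (-0.497, 0.694) and repeat: F = (-1.62719, 3.74718), J = [[-1.28787, 0.54819], [-3.42654, 1.81173]].
Δ = (-10.997, -22.867), so (p, q)₂ = (-11.494, -22.173).

(-11.494, -22.173)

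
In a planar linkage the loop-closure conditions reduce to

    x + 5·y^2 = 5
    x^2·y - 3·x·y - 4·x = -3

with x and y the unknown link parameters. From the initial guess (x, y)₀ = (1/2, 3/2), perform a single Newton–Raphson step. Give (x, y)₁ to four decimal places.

(0.4548, 1.0530)

At (1/2, 3/2): F = (6.7500, -0.8750).
Jacobian J = [[1, 10·y], [2·x·y - 3·y - 4, x^2 - 3·x]].
At the point, J = [[1.0000, 15.0000], [-7.0000, -1.2500]] (det J = 103.7500).
Solving J·Δ = −F gives Δ = (-0.0452, -0.4470).
Then the next iterate is (x, y)₁ = (0.4548, 1.0530).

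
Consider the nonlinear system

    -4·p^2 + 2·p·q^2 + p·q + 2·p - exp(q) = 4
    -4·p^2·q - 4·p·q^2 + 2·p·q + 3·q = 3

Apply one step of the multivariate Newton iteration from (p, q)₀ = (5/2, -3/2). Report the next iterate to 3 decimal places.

(8.891, -10.349)

At (5/2, -3/2): F = (-16.72313, 0.000).
Jacobian J = [[-8·p + 2·q^2 + q + 2, 4·p·q + p - exp(q)], [-8·p·q - 4·q^2 + 2·q, -4·p^2 - 8·p·q + 2·p + 3]].
At the point, J = [[-15.000, -12.72313], [18.000, 13.000]] (det J = 34.01634).
Solving J·Δ = −F gives Δ = (6.391, -8.849).
Then the next iterate is (p, q)₁ = (8.891, -10.349).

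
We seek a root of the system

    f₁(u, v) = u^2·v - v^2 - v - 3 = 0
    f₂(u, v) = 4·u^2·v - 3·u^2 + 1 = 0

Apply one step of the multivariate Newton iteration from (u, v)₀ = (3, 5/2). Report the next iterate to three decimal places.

(2.529, 1.272)

At (3, 5/2): F = (10.750, 64.000).
Jacobian J = [[2·u·v, u^2 - 2·v - 1], [8·u·v - 6·u, 4·u^2]].
At the point, J = [[15.000, 3.000], [42.000, 36.000]] (det J = 414.000).
Solving J·Δ = −F gives Δ = (-0.471, -1.228).
Then the next iterate is (u, v)₁ = (2.529, 1.272).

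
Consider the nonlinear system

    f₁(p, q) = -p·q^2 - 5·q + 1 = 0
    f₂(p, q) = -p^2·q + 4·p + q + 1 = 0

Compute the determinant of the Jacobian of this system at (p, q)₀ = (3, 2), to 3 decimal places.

J = [[-q^2, -2·p·q - 5], [-2·p·q + 4, -p^2 + 1]].
At the point, J = [[-4.000, -17.000], [-8.000, -8.000]].
det J = -104.000.

-104.000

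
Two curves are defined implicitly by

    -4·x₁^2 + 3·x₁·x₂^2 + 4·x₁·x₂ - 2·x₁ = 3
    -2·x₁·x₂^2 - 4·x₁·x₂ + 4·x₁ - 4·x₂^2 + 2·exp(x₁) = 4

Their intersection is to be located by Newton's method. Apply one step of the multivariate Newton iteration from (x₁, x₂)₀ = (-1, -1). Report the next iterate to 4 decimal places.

(-0.7937, 0.4844)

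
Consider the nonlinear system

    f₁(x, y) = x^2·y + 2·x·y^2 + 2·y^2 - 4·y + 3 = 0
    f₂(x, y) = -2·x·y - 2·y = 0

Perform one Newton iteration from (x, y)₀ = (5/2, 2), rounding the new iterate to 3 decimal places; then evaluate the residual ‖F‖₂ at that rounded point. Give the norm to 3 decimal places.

At (5/2, 2): F = (35.500, -14.000).
Jacobian J = [[2·x·y + 2·y^2, x^2 + 4·x·y + 4·y - 4], [-2·y, -2·x - 2]].
At the point, J = [[18.000, 30.250], [-4.000, -7.000]] (det J = -5.000).
Solving J·Δ = −F gives Δ = (35.000, -22.000).
Then the next iterate is (x, y)₁ = (37.500, -20.000).
Re-evaluating at (37.500, -20.000): F = (2758.000, 1540.000), so ‖F‖₂ = 3158.823.

3158.823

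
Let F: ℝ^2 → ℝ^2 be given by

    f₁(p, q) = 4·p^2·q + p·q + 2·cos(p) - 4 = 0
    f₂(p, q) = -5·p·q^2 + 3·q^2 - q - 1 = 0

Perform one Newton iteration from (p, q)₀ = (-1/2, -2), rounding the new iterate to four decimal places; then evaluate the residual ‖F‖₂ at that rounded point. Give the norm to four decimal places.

At (-1/2, -2): F = (-3.244835, 23.0000).
Jacobian J = [[8·p·q + q - 2·sin(p), 4·p^2 + p], [-5·q^2, -10·p·q + 6·q - 1]].
At the point, J = [[6.958851, 0.5000], [-20.0000, -23.0000]] (det J = -150.053575).
Solving J·Δ = −F gives Δ = (0.4207, 0.6342).
Then the next iterate is (p, q)₁ = (-0.0793, -1.3658).
Re-evaluating at (-0.0793, -1.3658): F = (-1.932333, 6.701664), so ‖F‖₂ = 6.9747.

6.9747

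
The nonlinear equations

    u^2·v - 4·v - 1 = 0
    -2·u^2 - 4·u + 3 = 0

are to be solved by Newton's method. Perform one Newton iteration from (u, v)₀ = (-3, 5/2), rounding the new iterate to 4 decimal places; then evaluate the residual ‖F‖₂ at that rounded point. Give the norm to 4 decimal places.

2.8440

At (-3, 5/2): F = (11.5000, -3.0000).
Jacobian J = [[2·u·v, u^2 - 4], [-4·u - 4, 0]].
At the point, J = [[-15.0000, 5.0000], [8.0000, 0.0000]] (det J = -40.0000).
Solving J·Δ = −F gives Δ = (0.3750, -1.1750).
Then the next iterate is (u, v)₁ = (-2.6250, 1.3250).
Re-evaluating at (-2.6250, 1.3250): F = (2.830078, -0.281250), so ‖F‖₂ = 2.8440.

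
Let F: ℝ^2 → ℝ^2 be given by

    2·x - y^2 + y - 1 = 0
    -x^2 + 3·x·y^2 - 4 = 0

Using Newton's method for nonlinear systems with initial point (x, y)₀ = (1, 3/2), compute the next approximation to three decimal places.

At (1, 3/2): F = (0.250, 1.750).
Jacobian J = [[2, -2·y + 1], [-2·x + 3·y^2, 6·x·y]].
At the point, J = [[2.000, -2.000], [4.750, 9.000]] (det J = 27.500).
Solving J·Δ = −F gives Δ = (-0.209, -0.084).
Then the next iterate is (x, y)₁ = (0.791, 1.416).

(0.791, 1.416)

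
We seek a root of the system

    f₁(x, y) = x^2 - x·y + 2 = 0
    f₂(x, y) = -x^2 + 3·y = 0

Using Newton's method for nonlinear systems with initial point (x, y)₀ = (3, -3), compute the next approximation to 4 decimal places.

At (3, -3): F = (20.0000, -18.0000).
Jacobian J = [[2·x - y, -x], [-2·x, 3]].
At the point, J = [[9.0000, -3.0000], [-6.0000, 3.0000]] (det J = 9.0000).
Solving J·Δ = −F gives Δ = (-0.6667, 4.6667).
Then the next iterate is (x, y)₁ = (2.3333, 1.6667).

(2.3333, 1.6667)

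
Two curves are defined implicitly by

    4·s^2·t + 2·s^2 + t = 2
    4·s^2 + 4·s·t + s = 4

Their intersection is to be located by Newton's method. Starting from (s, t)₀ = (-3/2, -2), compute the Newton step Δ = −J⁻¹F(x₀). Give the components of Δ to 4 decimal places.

(0.6098, 0.6524)

At (-3/2, -2): F = (-17.5000, 15.5000).
Jacobian J = [[8·s·t + 4·s, 4·s^2 + 1], [8·s + 4·t + 1, 4·s]].
At the point, J = [[18.0000, 10.0000], [-19.0000, -6.0000]] (det J = 82.0000).
Solving J·Δ = −F gives Δ = (0.6098, 0.6524).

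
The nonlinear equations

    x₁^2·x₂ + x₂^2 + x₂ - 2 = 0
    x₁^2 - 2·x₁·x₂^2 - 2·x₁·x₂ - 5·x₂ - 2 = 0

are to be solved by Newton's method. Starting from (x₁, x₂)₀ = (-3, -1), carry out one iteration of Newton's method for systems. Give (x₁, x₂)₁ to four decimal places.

At (-3, -1): F = (-11.0000, 12.0000).
Jacobian J = [[2·x₁·x₂, x₁^2 + 2·x₂ + 1], [2·x₁ - 2·x₂^2 - 2·x₂, -4·x₁·x₂ - 2·x₁ - 5]].
At the point, J = [[6.0000, 8.0000], [-6.0000, -11.0000]] (det J = -18.0000).
Solving J·Δ = −F gives Δ = (1.3889, 0.3333).
Then the next iterate is (x₁, x₂)₁ = (-1.6111, -0.6667).

(-1.6111, -0.6667)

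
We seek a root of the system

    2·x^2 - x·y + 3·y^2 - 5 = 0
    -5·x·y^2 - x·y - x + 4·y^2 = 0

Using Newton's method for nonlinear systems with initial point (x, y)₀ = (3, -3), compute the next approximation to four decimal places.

(-24.0000, -19.9524)

At (3, -3): F = (49.0000, -93.0000).
Jacobian J = [[4·x - y, -x + 6·y], [-5·y^2 - y - 1, -10·x·y - x + 8·y]].
At the point, J = [[15.0000, -21.0000], [-43.0000, 63.0000]] (det J = 42.0000).
Solving J·Δ = −F gives Δ = (-27.0000, -16.9524).
Then the next iterate is (x, y)₁ = (-24.0000, -19.9524).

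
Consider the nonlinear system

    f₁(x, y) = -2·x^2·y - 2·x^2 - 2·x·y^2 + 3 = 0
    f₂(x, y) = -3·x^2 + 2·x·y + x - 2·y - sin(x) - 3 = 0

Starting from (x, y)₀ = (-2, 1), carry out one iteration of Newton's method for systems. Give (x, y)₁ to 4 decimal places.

(-1.3571, -1.0301)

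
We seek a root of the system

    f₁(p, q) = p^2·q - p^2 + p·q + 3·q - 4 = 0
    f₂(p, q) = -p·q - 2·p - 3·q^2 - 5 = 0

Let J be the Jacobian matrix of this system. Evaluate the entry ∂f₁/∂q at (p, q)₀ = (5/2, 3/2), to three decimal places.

11.750

∂f₁/∂q = p^2 + p + 3.
At (5/2, 3/2) this is 11.750.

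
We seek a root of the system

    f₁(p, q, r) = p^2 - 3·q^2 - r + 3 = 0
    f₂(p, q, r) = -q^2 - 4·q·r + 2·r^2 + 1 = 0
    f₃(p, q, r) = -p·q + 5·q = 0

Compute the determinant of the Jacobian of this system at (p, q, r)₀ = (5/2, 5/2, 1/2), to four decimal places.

-182.5000

J = [[2·p, -6·q, -1], [0, -2·q - 4·r, -4·q + 4·r], [-q, -p + 5, 0]].
At the point, J = [[5.0000, -15.0000, -1.0000], [0.0000, -7.0000, -8.0000], [-2.5000, 2.5000, 0.0000]].
det J = -182.5000.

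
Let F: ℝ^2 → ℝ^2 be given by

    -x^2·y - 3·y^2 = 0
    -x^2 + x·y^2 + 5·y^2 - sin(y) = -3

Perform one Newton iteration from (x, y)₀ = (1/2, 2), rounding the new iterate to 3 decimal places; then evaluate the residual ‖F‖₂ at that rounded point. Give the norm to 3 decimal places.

5.045

At (1/2, 2): F = (-12.500, 23.84070).
Jacobian J = [[-2·x·y, -x^2 - 6·y], [-2·x + y^2, 2·x·y + 10·y - cos(y)]].
At the point, J = [[-2.000, -12.250], [3.000, 22.41615]] (det J = -8.08229).
Solving J·Δ = −F gives Δ = (1.466, -1.260).
Then the next iterate is (x, y)₁ = (1.966, 0.740).
Re-evaluating at (1.966, 0.740): F = (-4.50302, 2.27514), so ‖F‖₂ = 5.045.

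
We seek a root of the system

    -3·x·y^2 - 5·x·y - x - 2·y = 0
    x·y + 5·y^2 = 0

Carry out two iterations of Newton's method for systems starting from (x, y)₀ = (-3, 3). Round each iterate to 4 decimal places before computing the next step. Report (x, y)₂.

(-1.6241, 0.8499)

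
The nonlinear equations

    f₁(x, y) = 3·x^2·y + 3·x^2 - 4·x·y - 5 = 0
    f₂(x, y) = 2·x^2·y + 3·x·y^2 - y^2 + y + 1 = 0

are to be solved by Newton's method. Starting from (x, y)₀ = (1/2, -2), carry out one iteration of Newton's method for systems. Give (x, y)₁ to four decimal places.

(0.3833, -3.8667)

At (1/2, -2): F = (-1.7500, 0.0000).
Jacobian J = [[6·x·y + 6·x - 4·y, 3·x^2 - 4·x], [4·x·y + 3·y^2, 2·x^2 + 6·x·y - 2·y + 1]].
At the point, J = [[5.0000, -1.2500], [8.0000, -0.5000]] (det J = 7.5000).
Solving J·Δ = −F gives Δ = (-0.1167, -1.8667).
Then the next iterate is (x, y)₁ = (0.3833, -3.8667).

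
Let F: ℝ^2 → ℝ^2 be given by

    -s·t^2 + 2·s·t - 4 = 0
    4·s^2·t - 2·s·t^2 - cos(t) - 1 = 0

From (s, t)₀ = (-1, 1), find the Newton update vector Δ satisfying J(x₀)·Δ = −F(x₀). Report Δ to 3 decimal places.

(5.000, 5.151)

At (-1, 1): F = (-5.000, 4.45970).
Jacobian J = [[-t^2 + 2·t, -2·s·t + 2·s], [8·s·t - 2·t^2, 4·s^2 - 4·s·t + sin(t)]].
At the point, J = [[1.000, 0.000], [-10.000, 8.84147]] (det J = 8.84147).
Solving J·Δ = −F gives Δ = (5.000, 5.151).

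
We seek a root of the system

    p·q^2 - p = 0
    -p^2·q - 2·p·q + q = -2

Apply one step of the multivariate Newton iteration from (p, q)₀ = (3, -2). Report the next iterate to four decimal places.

(1.4400, -1.6400)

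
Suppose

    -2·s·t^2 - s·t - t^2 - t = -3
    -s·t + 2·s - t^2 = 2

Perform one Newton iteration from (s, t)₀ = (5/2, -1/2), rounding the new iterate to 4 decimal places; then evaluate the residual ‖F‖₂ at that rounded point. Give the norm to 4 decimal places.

4.8871

At (5/2, -1/2): F = (3.2500, 4.0000).
Jacobian J = [[-2·t^2 - t, -4·s·t - s - 2·t - 1], [-t + 2, -s - 2·t]].
At the point, J = [[0.0000, 2.5000], [2.5000, -1.5000]] (det J = -6.2500).
Solving J·Δ = −F gives Δ = (-2.3800, -1.3000).
Then the next iterate is (s, t)₁ = (0.1200, -1.8000).
Re-evaluating at (0.1200, -1.8000): F = (0.9984, -4.7840), so ‖F‖₂ = 4.8871.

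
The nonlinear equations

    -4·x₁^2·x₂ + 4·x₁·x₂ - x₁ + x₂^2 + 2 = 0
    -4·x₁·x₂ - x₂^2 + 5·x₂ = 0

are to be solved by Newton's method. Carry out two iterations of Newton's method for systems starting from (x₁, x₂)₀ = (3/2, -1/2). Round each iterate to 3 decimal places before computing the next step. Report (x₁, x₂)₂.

(1.822, 0.129)

At (3/2, -1/2): F = (2.250, 0.250).
Jacobian J = [[-8·x₁·x₂ + 4·x₂ - 1, -4·x₁^2 + 4·x₁ + 2·x₂], [-4·x₂, -4·x₁ - 2·x₂ + 5]].
At the point, J = [[3.000, -4.000], [2.000, 0.000]] (det J = 8.000).
Solving J·Δ = −F gives Δ = (-0.125, 0.469).
Then the next iterate is (x₁, x₂)₁ = (1.375, -0.031).
Round to (1.375, -0.031) and repeat: F = (0.68990, 0.01454), J = [[-0.783, -2.12450], [0.124, -0.438]].
Δ = (0.447, 0.160), so (x₁, x₂)₂ = (1.822, 0.129).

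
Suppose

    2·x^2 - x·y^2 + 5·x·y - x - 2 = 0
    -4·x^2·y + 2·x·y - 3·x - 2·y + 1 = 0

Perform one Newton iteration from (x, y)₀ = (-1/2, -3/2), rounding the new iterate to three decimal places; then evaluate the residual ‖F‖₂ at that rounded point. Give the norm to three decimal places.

4132.491

At (-1/2, -3/2): F = (3.875, 8.500).
Jacobian J = [[4·x - y^2 + 5·y - 1, -2·x·y + 5·x], [-8·x·y + 2·y - 3, -4·x^2 + 2·x - 2]].
At the point, J = [[-12.750, -4.000], [-12.000, -4.000]] (det J = 3.000).
Solving J·Δ = −F gives Δ = (-6.167, 20.625).
Then the next iterate is (x, y)₁ = (-6.667, 19.125).
Re-evaluating at (-6.667, 19.125): F = (1894.59232, -3672.60176), so ‖F‖₂ = 4132.491.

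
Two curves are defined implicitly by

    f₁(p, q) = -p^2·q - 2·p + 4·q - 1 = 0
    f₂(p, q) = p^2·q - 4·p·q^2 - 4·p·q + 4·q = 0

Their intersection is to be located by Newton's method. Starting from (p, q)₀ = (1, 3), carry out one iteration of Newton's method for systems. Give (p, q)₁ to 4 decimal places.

(1.1258, 1.3355)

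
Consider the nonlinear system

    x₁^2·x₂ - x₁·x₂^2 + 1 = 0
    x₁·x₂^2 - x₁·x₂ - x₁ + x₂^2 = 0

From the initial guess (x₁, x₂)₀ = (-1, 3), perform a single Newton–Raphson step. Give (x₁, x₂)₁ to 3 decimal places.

(-1.300, 0.500)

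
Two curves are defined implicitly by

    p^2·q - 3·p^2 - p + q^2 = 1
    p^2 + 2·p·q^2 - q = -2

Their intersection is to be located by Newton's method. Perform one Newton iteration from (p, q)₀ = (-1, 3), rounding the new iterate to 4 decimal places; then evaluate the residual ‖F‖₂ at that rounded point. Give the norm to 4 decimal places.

4.7010

At (-1, 3): F = (9.0000, -18.0000).
Jacobian J = [[2·p·q - 6·p - 1, p^2 + 2·q], [2·p + 2·q^2, 4·p·q - 1]].
At the point, J = [[-1.0000, 7.0000], [16.0000, -13.0000]] (det J = -99.0000).
Solving J·Δ = −F gives Δ = (0.0909, -1.2727).
Then the next iterate is (p, q)₁ = (-0.9091, 1.7273).
Re-evaluating at (-0.9091, 1.7273): F = (1.840826, -4.325556), so ‖F‖₂ = 4.7010.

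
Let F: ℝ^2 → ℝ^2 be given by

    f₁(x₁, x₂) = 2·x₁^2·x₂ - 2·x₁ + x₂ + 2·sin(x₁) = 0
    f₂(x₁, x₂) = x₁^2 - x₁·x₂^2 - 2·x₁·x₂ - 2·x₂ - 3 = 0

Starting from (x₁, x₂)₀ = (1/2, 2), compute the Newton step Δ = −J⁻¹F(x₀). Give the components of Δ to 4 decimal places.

At (1/2, 2): F = (2.958851, -10.7500).
Jacobian J = [[4·x₁·x₂ + 2·cos(x₁) - 2, 2·x₁^2 + 1], [2·x₁ - x₂^2 - 2·x₂, -2·x₁·x₂ - 2·x₁ - 2]].
At the point, J = [[3.755165, 1.5000], [-7.0000, -5.0000]] (det J = -8.275826).
Solving J·Δ = −F gives Δ = (0.1608, -2.3751).

(0.1608, -2.3751)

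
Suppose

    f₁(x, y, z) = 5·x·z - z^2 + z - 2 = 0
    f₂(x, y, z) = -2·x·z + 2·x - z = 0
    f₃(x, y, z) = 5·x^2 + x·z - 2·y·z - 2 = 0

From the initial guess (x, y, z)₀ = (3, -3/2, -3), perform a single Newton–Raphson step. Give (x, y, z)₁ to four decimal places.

At (3, -3/2, -3): F = (-59.0000, 27.0000, 25.0000).
Jacobian J = [[5·z, 0, 5·x - 2·z + 1], [-2·z + 2, 0, -2·x - 1], [10·x + z, -2·z, x - 2·y]].
At the point, J = [[-15.0000, 0.0000, 22.0000], [8.0000, 0.0000, -7.0000], [27.0000, 6.0000, 6.0000]] (det J = 426.0000).
Solving J·Δ = −F gives Δ = (-2.5493, 6.3615, 0.9437).
Then the next iterate is (x, y, z)₁ = (0.4507, 4.8615, -2.0563).

(0.4507, 4.8615, -2.0563)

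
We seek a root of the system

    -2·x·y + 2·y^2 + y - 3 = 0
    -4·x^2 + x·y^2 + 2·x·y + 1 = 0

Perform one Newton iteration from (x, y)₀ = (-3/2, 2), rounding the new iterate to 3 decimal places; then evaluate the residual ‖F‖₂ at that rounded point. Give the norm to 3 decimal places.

5.954

At (-3/2, 2): F = (13.000, -20.000).
Jacobian J = [[-2·y, -2·x + 4·y + 1], [-8·x + y^2 + 2·y, 2·x·y + 2·x]].
At the point, J = [[-4.000, 12.000], [20.000, -9.000]] (det J = -204.000).
Solving J·Δ = −F gives Δ = (0.603, -0.882).
Then the next iterate is (x, y)₁ = (-0.897, 1.118).
Re-evaluating at (-0.897, 1.118): F = (2.62354, -5.34531), so ‖F‖₂ = 5.954.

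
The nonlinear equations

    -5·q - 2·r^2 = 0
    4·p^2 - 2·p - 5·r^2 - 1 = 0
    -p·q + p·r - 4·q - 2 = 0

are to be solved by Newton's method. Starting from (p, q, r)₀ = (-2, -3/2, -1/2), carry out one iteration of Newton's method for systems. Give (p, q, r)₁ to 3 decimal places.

At (-2, -3/2, -1/2): F = (7.000, 17.750, 2.000).
Jacobian J = [[0, -5, -4·r], [8·p - 2, 0, -10·r], [-q + r, -p - 4, p]].
At the point, J = [[0.000, -5.000, 2.000], [-18.000, 0.000, 5.000], [1.000, -2.000, -2.000]] (det J = 227.000).
Solving J·Δ = −F gives Δ = (1.007, 1.430, 0.074).
Then the next iterate is (p, q, r)₁ = (-0.993, -0.070, -0.426).

(-0.993, -0.070, -0.426)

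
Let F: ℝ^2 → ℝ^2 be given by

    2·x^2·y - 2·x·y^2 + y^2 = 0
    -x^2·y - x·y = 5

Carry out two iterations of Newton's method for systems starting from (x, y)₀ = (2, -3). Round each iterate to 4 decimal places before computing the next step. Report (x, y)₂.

(4.1776, 2.1339)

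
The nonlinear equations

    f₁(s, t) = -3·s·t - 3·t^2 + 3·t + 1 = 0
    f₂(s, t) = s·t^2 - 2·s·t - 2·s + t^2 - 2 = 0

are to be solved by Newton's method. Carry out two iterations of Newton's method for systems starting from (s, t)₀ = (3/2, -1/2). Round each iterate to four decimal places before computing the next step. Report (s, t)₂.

(1.5432, -0.9259)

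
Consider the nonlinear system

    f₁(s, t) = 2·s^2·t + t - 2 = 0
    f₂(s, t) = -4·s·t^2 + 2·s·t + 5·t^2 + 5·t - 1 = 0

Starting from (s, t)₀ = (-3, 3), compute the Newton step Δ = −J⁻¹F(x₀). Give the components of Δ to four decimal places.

At (-3, 3): F = (55.0000, 149.0000).
Jacobian J = [[4·s·t, 2·s^2 + 1], [-4·t^2 + 2·t, -8·s·t + 2·s + 10·t + 5]].
At the point, J = [[-36.0000, 19.0000], [-30.0000, 101.0000]] (det J = -3066.0000).
Solving J·Δ = −F gives Δ = (0.8885, -1.2114).

(0.8885, -1.2114)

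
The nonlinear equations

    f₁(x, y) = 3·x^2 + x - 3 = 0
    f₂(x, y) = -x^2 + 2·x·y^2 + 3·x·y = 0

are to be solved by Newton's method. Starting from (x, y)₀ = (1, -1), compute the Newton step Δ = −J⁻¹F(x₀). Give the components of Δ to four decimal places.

At (1, -1): F = (1.0000, -2.0000).
Jacobian J = [[6·x + 1, 0], [-2·x + 2·y^2 + 3·y, 4·x·y + 3·x]].
At the point, J = [[7.0000, 0.0000], [-3.0000, -1.0000]] (det J = -7.0000).
Solving J·Δ = −F gives Δ = (-0.1429, -1.5714).

(-0.1429, -1.5714)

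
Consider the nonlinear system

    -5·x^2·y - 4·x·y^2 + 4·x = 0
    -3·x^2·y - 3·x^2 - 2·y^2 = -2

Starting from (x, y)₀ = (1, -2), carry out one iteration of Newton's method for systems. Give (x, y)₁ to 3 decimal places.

(1.885, -2.462)

At (1, -2): F = (-2.000, -3.000).
Jacobian J = [[-10·x·y - 4·y^2 + 4, -5·x^2 - 8·x·y], [-6·x·y - 6·x, -3·x^2 - 4·y]].
At the point, J = [[8.000, 11.000], [6.000, 5.000]] (det J = -26.000).
Solving J·Δ = −F gives Δ = (0.885, -0.462).
Then the next iterate is (x, y)₁ = (1.885, -2.462).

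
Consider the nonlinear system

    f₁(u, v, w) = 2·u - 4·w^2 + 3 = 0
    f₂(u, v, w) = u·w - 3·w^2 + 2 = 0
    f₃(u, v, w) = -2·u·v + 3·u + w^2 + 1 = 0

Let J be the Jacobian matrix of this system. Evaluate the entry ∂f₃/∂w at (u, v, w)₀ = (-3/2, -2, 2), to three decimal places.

4.000

∂f₃/∂w = 2·w.
At (-3/2, -2, 2) this is 4.000.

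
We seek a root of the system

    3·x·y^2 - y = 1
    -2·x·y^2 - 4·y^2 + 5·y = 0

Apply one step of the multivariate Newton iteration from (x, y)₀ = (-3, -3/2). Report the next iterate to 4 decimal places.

(-3.8866, -0.5102)

At (-3, -3/2): F = (-19.7500, -3.0000).
Jacobian J = [[3·y^2, 6·x·y - 1], [-2·y^2, -4·x·y - 8·y + 5]].
At the point, J = [[6.7500, 26.0000], [-4.5000, -1.0000]] (det J = 110.2500).
Solving J·Δ = −F gives Δ = (-0.8866, 0.9898).
Then the next iterate is (x, y)₁ = (-3.8866, -0.5102).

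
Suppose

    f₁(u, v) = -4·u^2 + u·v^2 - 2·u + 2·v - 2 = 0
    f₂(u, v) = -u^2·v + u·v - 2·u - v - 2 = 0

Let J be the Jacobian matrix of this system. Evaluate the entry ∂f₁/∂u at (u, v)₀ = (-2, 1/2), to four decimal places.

∂f₁/∂u = -8·u + v^2 - 2.
At (-2, 1/2) this is 14.2500.

14.2500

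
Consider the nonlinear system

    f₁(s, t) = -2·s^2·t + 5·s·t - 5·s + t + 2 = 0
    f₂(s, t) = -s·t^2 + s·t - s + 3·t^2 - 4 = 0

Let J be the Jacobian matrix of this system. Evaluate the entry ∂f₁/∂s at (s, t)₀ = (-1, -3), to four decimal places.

∂f₁/∂s = -4·s·t + 5·t - 5.
At (-1, -3) this is -32.0000.

-32.0000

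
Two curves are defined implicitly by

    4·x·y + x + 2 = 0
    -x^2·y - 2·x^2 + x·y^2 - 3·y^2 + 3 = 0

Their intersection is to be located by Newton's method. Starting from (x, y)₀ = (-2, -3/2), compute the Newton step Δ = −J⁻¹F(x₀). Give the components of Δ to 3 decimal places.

At (-2, -3/2): F = (12.000, -10.250).
Jacobian J = [[4·y + 1, 4·x], [-2·x·y - 4·x + y^2, -x^2 + 2·x·y - 6·y]].
At the point, J = [[-5.000, -8.000], [4.250, 11.000]] (det J = -21.000).
Solving J·Δ = −F gives Δ = (2.381, 0.012).

(2.381, 0.012)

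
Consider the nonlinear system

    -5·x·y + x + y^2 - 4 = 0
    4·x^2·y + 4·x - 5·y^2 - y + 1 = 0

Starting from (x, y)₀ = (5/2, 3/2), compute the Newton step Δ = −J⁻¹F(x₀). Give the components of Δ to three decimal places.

At (5/2, 3/2): F = (-18.000, 35.750).
Jacobian J = [[-5·y + 1, -5·x + 2·y], [8·x·y + 4, 4·x^2 - 10·y - 1]].
At the point, J = [[-6.500, -9.500], [34.000, 9.000]] (det J = 264.500).
Solving J·Δ = −F gives Δ = (-0.672, -1.435).

(-0.672, -1.435)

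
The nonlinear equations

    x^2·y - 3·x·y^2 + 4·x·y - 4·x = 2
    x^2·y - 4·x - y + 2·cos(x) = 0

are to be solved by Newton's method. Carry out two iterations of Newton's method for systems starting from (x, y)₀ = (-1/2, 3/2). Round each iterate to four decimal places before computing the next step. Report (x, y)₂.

(-0.1724, 2.7077)

At (-1/2, 3/2): F = (0.7500, 2.630165).
Jacobian J = [[2·x·y - 3·y^2 + 4·y - 4, x^2 - 6·x·y + 4·x], [2·x·y - 2·sin(x) - 4, x^2 - 1]].
At the point, J = [[-6.2500, 2.7500], [-4.541149, -0.7500]] (det J = 17.175660).
Solving J·Δ = −F gives Δ = (0.4539, 0.7588).
Then the next iterate is (x, y)₁ = (-0.0461, 2.2588).
Round to (-0.0461, 2.2588) and repeat: F = (-1.521691, -0.071724), J = [[-10.479594, 0.442509], [-4.116094, -0.997875]].
Δ = (-0.1263, 0.4489), so (x, y)₂ = (-0.1724, 2.7077).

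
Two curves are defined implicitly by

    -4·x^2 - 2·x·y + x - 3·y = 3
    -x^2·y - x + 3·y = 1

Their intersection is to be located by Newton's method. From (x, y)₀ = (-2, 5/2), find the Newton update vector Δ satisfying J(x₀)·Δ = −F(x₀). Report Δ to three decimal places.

(0.952, 7.071)

At (-2, 5/2): F = (-18.500, -1.500).
Jacobian J = [[-8·x - 2·y + 1, -2·x - 3], [-2·x·y - 1, -x^2 + 3]].
At the point, J = [[12.000, 1.000], [9.000, -1.000]] (det J = -21.000).
Solving J·Δ = −F gives Δ = (0.952, 7.071).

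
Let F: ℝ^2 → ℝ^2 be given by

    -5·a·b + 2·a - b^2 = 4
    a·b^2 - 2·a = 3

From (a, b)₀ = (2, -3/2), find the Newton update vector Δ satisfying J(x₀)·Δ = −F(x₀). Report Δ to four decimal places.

(-1.7014, -0.4876)

At (2, -3/2): F = (12.7500, -2.5000).
Jacobian J = [[-5·b + 2, -5·a - 2·b], [b^2 - 2, 2·a·b]].
At the point, J = [[9.5000, -7.0000], [0.2500, -6.0000]] (det J = -55.2500).
Solving J·Δ = −F gives Δ = (-1.7014, -0.4876).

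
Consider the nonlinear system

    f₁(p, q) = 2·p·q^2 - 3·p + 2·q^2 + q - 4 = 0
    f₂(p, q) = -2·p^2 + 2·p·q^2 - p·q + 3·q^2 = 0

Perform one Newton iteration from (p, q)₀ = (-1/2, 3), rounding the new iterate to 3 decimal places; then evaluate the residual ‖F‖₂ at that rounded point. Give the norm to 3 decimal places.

3.642

At (-1/2, 3): F = (9.500, 19.000).
Jacobian J = [[2·q^2 - 3, 4·p·q + 4·q + 1], [-4·p + 2·q^2 - q, 4·p·q - p + 6·q]].
At the point, J = [[15.000, 7.000], [17.000, 12.500]] (det J = 68.500).
Solving J·Δ = −F gives Δ = (0.208, -1.803).
Then the next iterate is (p, q)₁ = (-0.292, 1.197).
Re-evaluating at (-0.292, 1.197): F = (0.10186, 3.64066), so ‖F‖₂ = 3.642.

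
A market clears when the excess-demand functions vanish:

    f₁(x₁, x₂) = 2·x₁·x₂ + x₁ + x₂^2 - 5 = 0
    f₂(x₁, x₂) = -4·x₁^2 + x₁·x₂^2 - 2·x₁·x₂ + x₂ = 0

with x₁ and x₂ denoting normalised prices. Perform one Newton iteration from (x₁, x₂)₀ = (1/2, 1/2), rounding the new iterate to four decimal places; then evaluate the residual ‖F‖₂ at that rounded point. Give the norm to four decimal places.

3.9288

At (1/2, 1/2): F = (-3.7500, -0.8750).
Jacobian J = [[2·x₂ + 1, 2·x₁ + 2·x₂], [-8·x₁ + x₂^2 - 2·x₂, 2·x₁·x₂ - 2·x₁ + 1]].
At the point, J = [[2.0000, 2.0000], [-4.7500, 0.5000]] (det J = 10.5000).
Solving J·Δ = −F gives Δ = (0.0119, 1.8631).
Then the next iterate is (x₁, x₂)₁ = (0.5119, 2.3631).
Re-evaluating at (0.5119, 2.3631): F = (3.515483, 1.754165), so ‖F‖₂ = 3.9288.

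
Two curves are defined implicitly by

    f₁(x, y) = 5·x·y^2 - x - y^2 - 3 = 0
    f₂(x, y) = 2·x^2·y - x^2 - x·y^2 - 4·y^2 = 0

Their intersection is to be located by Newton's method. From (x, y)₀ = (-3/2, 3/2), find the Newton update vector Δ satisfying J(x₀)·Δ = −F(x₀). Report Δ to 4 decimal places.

(0.1376, -0.7535)

At (-3/2, 3/2): F = (-20.6250, -1.1250).
Jacobian J = [[5·y^2 - 1, 10·x·y - 2·y], [4·x·y - 2·x - y^2, 2·x^2 - 2·x·y - 8·y]].
At the point, J = [[10.2500, -25.5000], [-8.2500, -3.0000]] (det J = -241.1250).
Solving J·Δ = −F gives Δ = (0.1376, -0.7535).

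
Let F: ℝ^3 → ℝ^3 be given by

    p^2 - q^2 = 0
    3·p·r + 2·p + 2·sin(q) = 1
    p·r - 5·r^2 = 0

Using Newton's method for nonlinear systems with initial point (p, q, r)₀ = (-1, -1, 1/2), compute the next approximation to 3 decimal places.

At (-1, -1, 1/2): F = (0.000, -6.18294, -1.750).
Jacobian J = [[2·p, -2·q, 0], [3·r + 2, 2·cos(q), 3·p], [r, 0, p - 10·r]].
At the point, J = [[-2.000, 2.000, 0.000], [3.500, 1.08060, -3.000], [0.500, 0.000, -6.000]] (det J = 51.96726).
Solving J·Δ = −F gives Δ = (1.226, 1.226, -0.190).
Then the next iterate is (p, q, r)₁ = (0.226, 0.226, 0.310).

(0.226, 0.226, 0.310)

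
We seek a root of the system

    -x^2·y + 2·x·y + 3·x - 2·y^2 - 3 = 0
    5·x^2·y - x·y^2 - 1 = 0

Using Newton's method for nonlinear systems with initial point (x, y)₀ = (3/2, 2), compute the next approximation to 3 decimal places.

(1.055, 1.249)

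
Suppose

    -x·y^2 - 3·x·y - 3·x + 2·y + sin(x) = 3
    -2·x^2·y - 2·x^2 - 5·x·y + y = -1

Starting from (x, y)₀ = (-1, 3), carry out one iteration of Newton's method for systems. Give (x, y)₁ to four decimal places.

At (-1, 3): F = (23.158529, 11.0000).
Jacobian J = [[-y^2 - 3·y + cos(x) - 3, -2·x·y - 3·x + 2], [-4·x·y - 4·x - 5·y, -2·x^2 - 5·x + 1]].
At the point, J = [[-20.459698, 11.0000], [1.0000, 4.0000]] (det J = -92.838791).
Solving J·Δ = −F gives Δ = (-0.3055, -2.6736).
Then the next iterate is (x, y)₁ = (-1.3055, 0.3264).

(-1.3055, 0.3264)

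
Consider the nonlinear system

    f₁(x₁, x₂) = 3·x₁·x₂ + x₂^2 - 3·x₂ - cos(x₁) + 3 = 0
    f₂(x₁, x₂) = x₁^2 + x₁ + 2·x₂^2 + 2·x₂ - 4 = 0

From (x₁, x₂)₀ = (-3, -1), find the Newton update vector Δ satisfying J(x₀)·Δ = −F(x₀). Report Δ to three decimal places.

At (-3, -1): F = (16.98999, 2.000).
Jacobian J = [[3·x₂ + sin(x₁), 3·x₁ + 2·x₂ - 3], [2·x₁ + 1, 4·x₂ + 2]].
At the point, J = [[-3.14112, -14.000], [-5.000, -2.000]] (det J = -63.71776).
Solving J·Δ = −F gives Δ = (-0.094, 1.235).

(-0.094, 1.235)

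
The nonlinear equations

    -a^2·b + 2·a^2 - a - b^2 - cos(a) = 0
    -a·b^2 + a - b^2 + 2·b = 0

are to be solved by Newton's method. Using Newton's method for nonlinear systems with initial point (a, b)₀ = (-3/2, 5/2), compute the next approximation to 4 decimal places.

(-0.9721, 1.6437)

At (-3/2, 5/2): F = (-5.945737, 6.6250).
Jacobian J = [[-2·a·b + 4·a + sin(a) - 1, -a^2 - 2·b], [-b^2 + 1, -2·a·b - 2·b + 2]].
At the point, J = [[-0.497495, -7.2500], [-5.2500, 4.5000]] (det J = -40.301227).
Solving J·Δ = −F gives Δ = (0.5279, -0.8563).
Then the next iterate is (a, b)₁ = (-0.9721, 1.6437).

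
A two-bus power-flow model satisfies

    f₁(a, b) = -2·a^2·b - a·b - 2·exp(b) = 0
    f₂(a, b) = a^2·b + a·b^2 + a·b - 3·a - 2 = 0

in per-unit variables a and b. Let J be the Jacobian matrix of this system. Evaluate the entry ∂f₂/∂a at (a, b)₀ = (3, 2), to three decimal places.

∂f₂/∂a = 2·a·b + b^2 + b - 3.
At (3, 2) this is 15.000.

15.000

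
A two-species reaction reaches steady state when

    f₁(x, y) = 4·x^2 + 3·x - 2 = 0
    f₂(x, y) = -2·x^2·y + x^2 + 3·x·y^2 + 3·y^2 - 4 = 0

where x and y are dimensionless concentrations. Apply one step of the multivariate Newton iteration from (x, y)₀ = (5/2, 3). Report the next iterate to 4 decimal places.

(1.1739, 1.8793)

At (5/2, 3): F = (30.5000, 59.2500).
Jacobian J = [[8·x + 3, 0], [-4·x·y + 2·x + 3·y^2, -2·x^2 + 6·x·y + 6·y]].
At the point, J = [[23.0000, 0.0000], [2.0000, 50.5000]] (det J = 1161.5000).
Solving J·Δ = −F gives Δ = (-1.3261, -1.1207).
Then the next iterate is (x, y)₁ = (1.1739, 1.8793).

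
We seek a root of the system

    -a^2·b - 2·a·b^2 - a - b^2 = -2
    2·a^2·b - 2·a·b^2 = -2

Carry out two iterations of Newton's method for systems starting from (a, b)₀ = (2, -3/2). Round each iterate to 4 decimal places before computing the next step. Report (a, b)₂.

(1.0715, -0.7863)

At (2, -3/2): F = (-5.2500, -19.0000).
Jacobian J = [[-2·a·b - 2·b^2 - 1, -a^2 - 4·a·b - 2·b], [4·a·b - 2·b^2, 2·a^2 - 4·a·b]].
At the point, J = [[0.5000, 11.0000], [-16.5000, 20.0000]] (det J = 191.5000).
Solving J·Δ = −F gives Δ = (-0.5431, 0.5020).
Then the next iterate is (a, b)₁ = (1.4569, -0.9980).
Round to (1.4569, -0.9980) and repeat: F = (-1.236748, -5.138781), J = [[-0.084036, 5.689387], [-7.807953, 10.061060]].
Δ = (-0.3854, 0.2117), so (a, b)₂ = (1.0715, -0.7863).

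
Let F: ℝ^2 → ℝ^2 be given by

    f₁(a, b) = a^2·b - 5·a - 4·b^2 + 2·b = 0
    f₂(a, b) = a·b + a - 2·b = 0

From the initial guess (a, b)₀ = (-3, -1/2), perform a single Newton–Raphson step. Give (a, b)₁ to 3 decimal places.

(11.000, 0.800)

At (-3, -1/2): F = (8.500, -0.500).
Jacobian J = [[2·a·b - 5, a^2 - 8·b + 2], [b + 1, a - 2]].
At the point, J = [[-2.000, 15.000], [0.500, -5.000]] (det J = 2.500).
Solving J·Δ = −F gives Δ = (14.000, 1.300).
Then the next iterate is (a, b)₁ = (11.000, 0.800).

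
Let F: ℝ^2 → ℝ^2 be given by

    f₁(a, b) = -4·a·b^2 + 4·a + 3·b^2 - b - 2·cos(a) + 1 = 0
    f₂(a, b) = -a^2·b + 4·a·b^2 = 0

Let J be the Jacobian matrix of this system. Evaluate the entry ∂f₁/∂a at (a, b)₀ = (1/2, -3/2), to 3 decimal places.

-4.041

∂f₁/∂a = -4·b^2 + 2·sin(a) + 4.
At (1/2, -3/2) this is -4.041.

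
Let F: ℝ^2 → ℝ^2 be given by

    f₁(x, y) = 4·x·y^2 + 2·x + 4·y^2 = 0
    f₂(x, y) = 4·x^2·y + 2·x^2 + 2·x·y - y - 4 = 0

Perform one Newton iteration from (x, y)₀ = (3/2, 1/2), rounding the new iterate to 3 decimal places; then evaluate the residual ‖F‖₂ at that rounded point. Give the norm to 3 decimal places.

At (3/2, 1/2): F = (5.500, 6.000).
Jacobian J = [[4·y^2 + 2, 8·x·y + 8·y], [8·x·y + 4·x + 2·y, 4·x^2 + 2·x - 1]].
At the point, J = [[3.000, 10.000], [13.000, 11.000]] (det J = -97.000).
Solving J·Δ = −F gives Δ = (0.005, -0.552).
Then the next iterate is (x, y)₁ = (1.505, -0.052).
Re-evaluating at (1.505, -0.052): F = (3.03709, -0.04560), so ‖F‖₂ = 3.037.

3.037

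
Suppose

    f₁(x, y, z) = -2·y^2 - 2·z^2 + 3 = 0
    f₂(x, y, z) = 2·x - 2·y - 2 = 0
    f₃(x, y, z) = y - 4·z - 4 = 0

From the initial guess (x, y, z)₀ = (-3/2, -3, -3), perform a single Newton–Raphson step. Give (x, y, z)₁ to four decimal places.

(-0.8000, -1.8000, -1.4500)

At (-3/2, -3, -3): F = (-33.0000, 1.0000, 5.0000).
Jacobian J = [[0, -4·y, -4·z], [2, -2, 0], [0, 1, -4]].
At the point, J = [[0.0000, 12.0000, 12.0000], [2.0000, -2.0000, 0.0000], [0.0000, 1.0000, -4.0000]] (det J = 120.0000).
Solving J·Δ = −F gives Δ = (0.7000, 1.2000, 1.5500).
Then the next iterate is (x, y, z)₁ = (-0.8000, -1.8000, -1.4500).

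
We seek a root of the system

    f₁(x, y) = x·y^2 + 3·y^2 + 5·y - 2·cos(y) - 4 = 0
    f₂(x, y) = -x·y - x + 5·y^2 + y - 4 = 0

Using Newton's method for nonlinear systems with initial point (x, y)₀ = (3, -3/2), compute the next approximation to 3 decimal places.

(5.508, -1.000)

At (3, -3/2): F = (1.85853, 7.250).
Jacobian J = [[y^2, 2·x·y + 6·y + 2·sin(y) + 5], [-y - 1, -x + 10·y + 1]].
At the point, J = [[2.250, -14.99499], [0.500, -17.000]] (det J = -30.75251).
Solving J·Δ = −F gives Δ = (2.508, 0.500).
Then the next iterate is (x, y)₁ = (5.508, -1.000).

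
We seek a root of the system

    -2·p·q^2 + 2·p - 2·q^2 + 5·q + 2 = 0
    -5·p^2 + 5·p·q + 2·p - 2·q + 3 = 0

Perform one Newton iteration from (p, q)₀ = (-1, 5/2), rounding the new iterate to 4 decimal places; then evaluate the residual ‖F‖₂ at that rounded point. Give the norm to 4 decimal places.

6.1469

At (-1, 5/2): F = (12.5000, -21.5000).
Jacobian J = [[-2·q^2 + 2, -4·p·q - 4·q + 5], [-10·p + 5·q + 2, 5·p - 2]].
At the point, J = [[-10.5000, 5.0000], [24.5000, -7.0000]] (det J = -49.0000).
Solving J·Δ = −F gives Δ = (0.4082, -1.6429).
Then the next iterate is (p, q)₁ = (-0.5918, 0.8571).
Re-evaluating at (-0.5918, 0.8571): F = (4.502156, -4.185095), so ‖F‖₂ = 6.1469.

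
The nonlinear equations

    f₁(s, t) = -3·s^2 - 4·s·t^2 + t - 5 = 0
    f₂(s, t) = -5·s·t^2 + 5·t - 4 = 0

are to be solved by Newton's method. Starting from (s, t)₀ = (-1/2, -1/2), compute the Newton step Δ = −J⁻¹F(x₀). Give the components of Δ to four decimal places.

At (-1/2, -1/2): F = (-5.7500, -5.8750).
Jacobian J = [[-6·s - 4·t^2, -8·s·t + 1], [-5·t^2, -10·s·t + 5]].
At the point, J = [[2.0000, -1.0000], [-1.2500, 2.5000]] (det J = 3.7500).
Solving J·Δ = −F gives Δ = (5.4000, 5.0500).

(5.4000, 5.0500)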